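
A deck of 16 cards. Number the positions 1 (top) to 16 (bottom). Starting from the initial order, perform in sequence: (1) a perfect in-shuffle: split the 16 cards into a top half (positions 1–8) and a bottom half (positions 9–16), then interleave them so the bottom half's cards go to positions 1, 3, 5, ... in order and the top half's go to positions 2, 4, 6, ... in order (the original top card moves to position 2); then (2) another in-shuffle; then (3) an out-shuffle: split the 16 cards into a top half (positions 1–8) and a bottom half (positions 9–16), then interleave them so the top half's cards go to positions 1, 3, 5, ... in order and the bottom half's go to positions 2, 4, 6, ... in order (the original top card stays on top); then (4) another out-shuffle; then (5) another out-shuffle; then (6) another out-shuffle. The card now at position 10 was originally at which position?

Undo the operations in reverse order, starting from position 10:
  undo op 6 (out-shuffle, from bottom half): 10 ← 13
  undo op 5 (out-shuffle, from top half): 13 ← 7
  undo op 4 (out-shuffle, from top half): 7 ← 4
  undo op 3 (out-shuffle, from bottom half): 4 ← 10
  undo op 2 (in-shuffle, from top half): 10 ← 5
  undo op 1 (in-shuffle, from bottom half): 5 ← 11
So the card at position 10 came from original position 11.

11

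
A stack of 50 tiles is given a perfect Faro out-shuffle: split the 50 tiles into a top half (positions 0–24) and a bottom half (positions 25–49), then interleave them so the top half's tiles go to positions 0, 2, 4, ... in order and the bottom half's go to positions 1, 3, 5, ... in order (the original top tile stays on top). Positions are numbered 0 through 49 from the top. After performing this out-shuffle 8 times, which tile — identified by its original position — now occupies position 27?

Work backwards from position 27, undoing one out-shuffle at a time:
27 ← 38 ← 19 ← 34 ← 17 ← 33 ← 41 ← 45 ← 47
So the tile now at position 27 started at position 47.

47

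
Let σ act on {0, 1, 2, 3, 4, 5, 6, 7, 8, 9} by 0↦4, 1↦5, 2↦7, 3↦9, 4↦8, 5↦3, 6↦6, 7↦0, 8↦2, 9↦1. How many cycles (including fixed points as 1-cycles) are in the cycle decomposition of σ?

3

Cycle decomposition: (0 4 8 2 7) (1 5 3 9) (6).
3 cycles.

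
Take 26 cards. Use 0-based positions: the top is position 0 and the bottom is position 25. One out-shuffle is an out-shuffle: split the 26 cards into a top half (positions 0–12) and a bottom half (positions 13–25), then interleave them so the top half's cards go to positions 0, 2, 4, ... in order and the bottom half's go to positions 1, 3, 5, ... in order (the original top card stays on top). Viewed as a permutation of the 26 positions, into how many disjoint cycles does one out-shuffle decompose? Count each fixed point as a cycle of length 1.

Trace each unvisited position around until it returns:
(0) (1 2 4 8 16 7 ... len 20) (5 10 20 15) (25)
4 cycles in total.

4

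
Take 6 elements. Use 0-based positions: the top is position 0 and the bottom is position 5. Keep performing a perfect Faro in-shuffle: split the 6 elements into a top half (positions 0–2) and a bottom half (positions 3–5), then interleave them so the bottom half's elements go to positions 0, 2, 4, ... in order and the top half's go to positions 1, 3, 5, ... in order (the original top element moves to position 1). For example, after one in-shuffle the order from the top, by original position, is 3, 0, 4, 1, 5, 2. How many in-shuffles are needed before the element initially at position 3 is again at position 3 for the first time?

3

Follow position 3 under repeated in-shuffles:
3 → 0 → 1 → 3
It first returns after 3 in-shuffles.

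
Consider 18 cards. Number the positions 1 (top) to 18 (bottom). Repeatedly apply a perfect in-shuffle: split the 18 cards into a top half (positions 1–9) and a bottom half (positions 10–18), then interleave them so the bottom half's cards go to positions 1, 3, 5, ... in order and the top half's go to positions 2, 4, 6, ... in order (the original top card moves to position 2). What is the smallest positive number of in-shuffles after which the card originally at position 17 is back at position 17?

Follow position 17 under repeated in-shuffles:
17 → 15 → 11 → 3 → 6 → 12 → 5 → 10 → 1 → 2 → 4 → 8 → 16 → 13 → 7 → 14 → 9 → 18 → 17
It first returns after 18 in-shuffles.

18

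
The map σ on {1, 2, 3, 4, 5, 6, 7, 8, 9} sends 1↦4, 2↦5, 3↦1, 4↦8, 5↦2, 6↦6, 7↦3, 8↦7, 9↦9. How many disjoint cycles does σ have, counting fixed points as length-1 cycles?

Cycle decomposition: (1 4 8 7 3) (2 5) (6) (9).
4 cycles.

4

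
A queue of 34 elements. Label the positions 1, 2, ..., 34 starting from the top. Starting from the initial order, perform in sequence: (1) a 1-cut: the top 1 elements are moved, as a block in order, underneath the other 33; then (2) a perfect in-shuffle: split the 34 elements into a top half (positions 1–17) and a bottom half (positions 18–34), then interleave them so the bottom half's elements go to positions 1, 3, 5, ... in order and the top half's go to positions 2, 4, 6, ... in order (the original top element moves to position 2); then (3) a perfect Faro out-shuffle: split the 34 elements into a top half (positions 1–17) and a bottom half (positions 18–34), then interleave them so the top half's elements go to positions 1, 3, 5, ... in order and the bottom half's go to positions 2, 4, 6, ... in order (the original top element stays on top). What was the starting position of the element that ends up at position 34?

Undo the operations in reverse order, starting from position 34:
  undo op 3 (out-shuffle, from bottom half): 34 ← 34
  undo op 2 (in-shuffle, from top half): 34 ← 17
  undo op 1 (cut 1): 17 ← 18
So the element at position 34 came from original position 18.

18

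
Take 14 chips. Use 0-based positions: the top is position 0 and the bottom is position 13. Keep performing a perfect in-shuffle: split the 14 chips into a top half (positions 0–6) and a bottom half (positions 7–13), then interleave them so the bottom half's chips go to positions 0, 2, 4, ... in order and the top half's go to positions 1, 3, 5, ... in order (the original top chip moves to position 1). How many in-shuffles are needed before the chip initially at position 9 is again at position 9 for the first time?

Follow position 9 under repeated in-shuffles:
9 → 4 → 9
It first returns after 2 in-shuffles.

2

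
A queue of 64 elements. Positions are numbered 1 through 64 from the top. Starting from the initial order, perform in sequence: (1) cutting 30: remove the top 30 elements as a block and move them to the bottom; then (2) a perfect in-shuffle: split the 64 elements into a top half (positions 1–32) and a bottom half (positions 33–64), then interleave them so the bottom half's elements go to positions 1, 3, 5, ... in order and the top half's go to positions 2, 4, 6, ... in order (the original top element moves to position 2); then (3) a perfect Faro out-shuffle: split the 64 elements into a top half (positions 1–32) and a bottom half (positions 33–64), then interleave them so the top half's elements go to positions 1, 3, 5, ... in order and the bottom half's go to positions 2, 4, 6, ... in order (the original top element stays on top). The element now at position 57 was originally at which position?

13

Undo the operations in reverse order, starting from position 57:
  undo op 3 (out-shuffle, from top half): 57 ← 29
  undo op 2 (in-shuffle, from bottom half): 29 ← 47
  undo op 1 (cut 30): 47 ← 13
So the element at position 57 came from original position 13.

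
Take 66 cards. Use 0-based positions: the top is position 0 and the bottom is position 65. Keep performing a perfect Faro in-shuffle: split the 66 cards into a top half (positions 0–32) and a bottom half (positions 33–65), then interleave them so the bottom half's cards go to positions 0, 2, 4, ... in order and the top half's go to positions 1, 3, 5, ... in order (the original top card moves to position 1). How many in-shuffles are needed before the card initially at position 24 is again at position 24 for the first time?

Follow position 24 under repeated in-shuffles:
24 → 49 → 32 → 65 → 64 → 62 → 58 → 50 → ... → 24 (length 66)
It first returns after 66 in-shuffles.

66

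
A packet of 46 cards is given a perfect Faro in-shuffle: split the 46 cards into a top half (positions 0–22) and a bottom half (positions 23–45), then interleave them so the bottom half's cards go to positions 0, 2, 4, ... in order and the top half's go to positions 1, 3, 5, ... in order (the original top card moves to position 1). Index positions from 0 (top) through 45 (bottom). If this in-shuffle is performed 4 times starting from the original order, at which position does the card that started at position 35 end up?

Track the card's position through each in-shuffle:
35 → 24 → 2 → 5 → 11

11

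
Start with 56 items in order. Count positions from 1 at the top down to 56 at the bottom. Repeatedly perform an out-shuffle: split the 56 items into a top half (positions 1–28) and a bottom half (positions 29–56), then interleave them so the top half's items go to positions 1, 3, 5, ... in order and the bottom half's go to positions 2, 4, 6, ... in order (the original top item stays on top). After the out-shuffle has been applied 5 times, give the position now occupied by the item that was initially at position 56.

56

Position 56 is a fixed point of every out-shuffle, so the item never moves.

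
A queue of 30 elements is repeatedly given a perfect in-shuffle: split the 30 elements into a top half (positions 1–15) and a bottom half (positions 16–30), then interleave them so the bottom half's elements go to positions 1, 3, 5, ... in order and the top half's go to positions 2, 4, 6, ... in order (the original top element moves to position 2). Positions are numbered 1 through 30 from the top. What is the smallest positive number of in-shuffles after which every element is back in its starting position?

The in-shuffle permutes the 30 positions with cycle lengths [5, 5, 5, 5, 5, 5].
Every element is home exactly when every cycle has completed a whole number of laps, i.e. after lcm(5) = 5 in-shuffles.

5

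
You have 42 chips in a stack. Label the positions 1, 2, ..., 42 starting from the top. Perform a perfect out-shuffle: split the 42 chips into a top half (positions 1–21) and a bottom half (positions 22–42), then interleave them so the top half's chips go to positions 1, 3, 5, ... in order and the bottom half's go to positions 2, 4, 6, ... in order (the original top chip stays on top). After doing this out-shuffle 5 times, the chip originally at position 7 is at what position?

Track the chip's position through each out-shuffle:
7 → 13 → 25 → 8 → 15 → 29

29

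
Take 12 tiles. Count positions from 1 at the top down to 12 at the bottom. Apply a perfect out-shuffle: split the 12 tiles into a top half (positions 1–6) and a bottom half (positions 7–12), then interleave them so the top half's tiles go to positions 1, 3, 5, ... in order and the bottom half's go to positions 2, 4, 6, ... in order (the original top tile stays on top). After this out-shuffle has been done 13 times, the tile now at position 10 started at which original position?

Work backwards from position 10, undoing one out-shuffle at a time:
10 ← 11 ← 6 ← 9 ← 5 ← ... ← 9 (13 steps).
So the tile now at position 10 started at position 9.

9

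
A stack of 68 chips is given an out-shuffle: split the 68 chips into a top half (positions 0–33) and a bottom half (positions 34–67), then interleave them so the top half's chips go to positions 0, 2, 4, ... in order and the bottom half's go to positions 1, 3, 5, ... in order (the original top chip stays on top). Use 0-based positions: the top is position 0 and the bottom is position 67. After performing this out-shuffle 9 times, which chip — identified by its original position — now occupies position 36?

32

Work backwards from position 36, undoing one out-shuffle at a time:
36 ← 18 ← 9 ← 38 ← 19 ← 43 ← 55 ← 61 ← 64 ← 32
So the chip now at position 36 started at position 32.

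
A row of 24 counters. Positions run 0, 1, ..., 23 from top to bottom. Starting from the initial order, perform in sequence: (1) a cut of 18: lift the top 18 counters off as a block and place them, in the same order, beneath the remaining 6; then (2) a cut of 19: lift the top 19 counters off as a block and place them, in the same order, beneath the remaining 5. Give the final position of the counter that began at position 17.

4

Track the counter from position 17 forward through each operation:
  after op 1 (cut 18): 17 → 23
  after op 2 (cut 19): 23 → 4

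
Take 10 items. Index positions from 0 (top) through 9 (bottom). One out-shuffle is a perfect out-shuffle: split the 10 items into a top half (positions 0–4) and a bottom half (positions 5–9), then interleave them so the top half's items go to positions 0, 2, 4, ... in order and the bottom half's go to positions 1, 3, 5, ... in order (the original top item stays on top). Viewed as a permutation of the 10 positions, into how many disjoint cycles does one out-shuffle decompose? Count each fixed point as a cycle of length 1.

4

Trace each unvisited position around until it returns:
(0) (1 2 4 8 7 5) (3 6) (9)
4 cycles in total.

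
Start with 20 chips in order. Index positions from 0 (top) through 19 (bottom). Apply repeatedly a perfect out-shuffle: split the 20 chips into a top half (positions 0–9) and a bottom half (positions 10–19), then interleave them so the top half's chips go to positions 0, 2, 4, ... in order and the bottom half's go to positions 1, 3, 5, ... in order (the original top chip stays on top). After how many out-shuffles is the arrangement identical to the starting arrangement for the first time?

18

The out-shuffle permutes the 20 positions with cycle lengths [1, 1, 18].
Every chip is home exactly when every cycle has completed a whole number of laps, i.e. after lcm(1, 18) = 18 out-shuffles.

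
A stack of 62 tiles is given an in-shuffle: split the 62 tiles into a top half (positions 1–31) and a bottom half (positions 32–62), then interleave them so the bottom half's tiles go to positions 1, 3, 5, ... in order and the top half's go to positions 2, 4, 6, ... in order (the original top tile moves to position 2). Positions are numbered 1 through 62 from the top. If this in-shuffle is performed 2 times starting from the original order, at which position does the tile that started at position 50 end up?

11

Track the tile's position through each in-shuffle:
50 → 37 → 11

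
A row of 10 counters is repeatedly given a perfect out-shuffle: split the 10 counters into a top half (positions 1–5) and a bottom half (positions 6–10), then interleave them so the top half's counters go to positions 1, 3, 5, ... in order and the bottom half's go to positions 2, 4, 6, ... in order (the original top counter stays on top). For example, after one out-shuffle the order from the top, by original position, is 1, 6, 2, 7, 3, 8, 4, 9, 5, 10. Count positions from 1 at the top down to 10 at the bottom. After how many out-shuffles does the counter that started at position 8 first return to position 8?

Follow position 8 under repeated out-shuffles:
8 → 6 → 2 → 3 → 5 → 9 → 8
It first returns after 6 out-shuffles.

6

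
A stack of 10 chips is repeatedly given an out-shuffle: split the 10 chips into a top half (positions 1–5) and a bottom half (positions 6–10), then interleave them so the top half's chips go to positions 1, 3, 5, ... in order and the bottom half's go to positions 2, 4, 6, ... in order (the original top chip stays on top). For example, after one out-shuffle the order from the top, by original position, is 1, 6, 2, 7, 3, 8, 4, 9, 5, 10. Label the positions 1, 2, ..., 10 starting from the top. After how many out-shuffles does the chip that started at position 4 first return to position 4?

2

Follow position 4 under repeated out-shuffles:
4 → 7 → 4
It first returns after 2 out-shuffles.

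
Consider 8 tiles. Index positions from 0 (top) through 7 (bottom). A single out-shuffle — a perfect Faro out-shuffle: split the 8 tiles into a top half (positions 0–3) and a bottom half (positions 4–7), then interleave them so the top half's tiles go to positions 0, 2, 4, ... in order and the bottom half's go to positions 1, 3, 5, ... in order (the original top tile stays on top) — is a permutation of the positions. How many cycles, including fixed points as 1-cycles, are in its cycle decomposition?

Trace each unvisited position around until it returns:
(0) (1 2 4) (3 6 5) (7)
4 cycles in total.

4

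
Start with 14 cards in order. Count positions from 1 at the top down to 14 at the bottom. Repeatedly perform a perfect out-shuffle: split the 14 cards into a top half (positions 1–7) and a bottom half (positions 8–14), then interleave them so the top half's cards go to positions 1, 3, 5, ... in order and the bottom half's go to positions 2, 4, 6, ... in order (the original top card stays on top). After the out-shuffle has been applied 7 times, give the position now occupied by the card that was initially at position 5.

Track the card's position through each out-shuffle:
5 → 9 → 4 → 7 → 13 → 12 → 10 → 6

6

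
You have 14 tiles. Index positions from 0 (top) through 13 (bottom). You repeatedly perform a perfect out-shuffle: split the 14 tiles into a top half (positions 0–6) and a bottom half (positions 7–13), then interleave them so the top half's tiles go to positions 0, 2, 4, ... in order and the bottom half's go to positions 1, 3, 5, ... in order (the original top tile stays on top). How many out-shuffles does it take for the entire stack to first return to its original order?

The out-shuffle permutes the 14 positions with cycle lengths [1, 1, 12].
Every tile is home exactly when every cycle has completed a whole number of laps, i.e. after lcm(1, 12) = 12 out-shuffles.

12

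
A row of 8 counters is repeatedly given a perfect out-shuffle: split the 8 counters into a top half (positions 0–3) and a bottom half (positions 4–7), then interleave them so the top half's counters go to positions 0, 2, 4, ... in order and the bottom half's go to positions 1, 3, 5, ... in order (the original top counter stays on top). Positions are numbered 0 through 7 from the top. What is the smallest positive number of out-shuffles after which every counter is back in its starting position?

The out-shuffle permutes the 8 positions with cycle lengths [1, 1, 3, 3].
Every counter is home exactly when every cycle has completed a whole number of laps, i.e. after lcm(1, 3) = 3 out-shuffles.

3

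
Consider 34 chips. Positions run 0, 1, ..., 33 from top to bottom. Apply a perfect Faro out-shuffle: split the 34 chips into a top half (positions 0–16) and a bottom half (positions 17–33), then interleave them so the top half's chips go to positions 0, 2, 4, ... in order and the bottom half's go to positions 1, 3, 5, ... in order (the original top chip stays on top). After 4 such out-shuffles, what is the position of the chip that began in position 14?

26

Track the chip's position through each out-shuffle:
14 → 28 → 23 → 13 → 26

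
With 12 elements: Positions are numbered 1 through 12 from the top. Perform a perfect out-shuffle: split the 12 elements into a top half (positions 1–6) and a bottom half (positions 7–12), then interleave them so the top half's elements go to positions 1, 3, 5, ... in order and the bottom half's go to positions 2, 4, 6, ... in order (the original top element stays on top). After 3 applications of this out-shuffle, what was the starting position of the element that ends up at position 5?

Work backwards from position 5, undoing one out-shuffle at a time:
5 ← 3 ← 2 ← 7
So the element now at position 5 started at position 7.

7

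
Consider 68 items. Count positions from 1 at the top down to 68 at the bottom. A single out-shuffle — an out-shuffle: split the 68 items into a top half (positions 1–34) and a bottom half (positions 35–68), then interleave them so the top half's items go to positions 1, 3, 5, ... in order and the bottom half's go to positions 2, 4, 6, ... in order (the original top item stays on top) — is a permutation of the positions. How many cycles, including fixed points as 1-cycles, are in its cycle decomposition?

Trace each unvisited position around until it returns:
(1) (2 3 5 9 17 33 ... len 66) (68)
3 cycles in total.

3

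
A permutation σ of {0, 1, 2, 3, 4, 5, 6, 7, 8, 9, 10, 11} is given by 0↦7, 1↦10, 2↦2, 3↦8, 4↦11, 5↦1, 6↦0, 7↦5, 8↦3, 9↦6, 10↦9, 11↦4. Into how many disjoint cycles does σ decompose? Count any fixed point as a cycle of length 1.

4

Cycle decomposition: (0 7 5 1 10 9 6) (2) (3 8) (4 11).
4 cycles.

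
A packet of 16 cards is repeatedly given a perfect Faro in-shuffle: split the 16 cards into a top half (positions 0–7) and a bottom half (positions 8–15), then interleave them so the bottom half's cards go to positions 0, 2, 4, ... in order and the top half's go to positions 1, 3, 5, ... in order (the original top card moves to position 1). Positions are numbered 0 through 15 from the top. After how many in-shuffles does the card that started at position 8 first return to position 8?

Follow position 8 under repeated in-shuffles:
8 → 0 → 1 → 3 → 7 → 15 → 14 → 12 → 8
It first returns after 8 in-shuffles.

8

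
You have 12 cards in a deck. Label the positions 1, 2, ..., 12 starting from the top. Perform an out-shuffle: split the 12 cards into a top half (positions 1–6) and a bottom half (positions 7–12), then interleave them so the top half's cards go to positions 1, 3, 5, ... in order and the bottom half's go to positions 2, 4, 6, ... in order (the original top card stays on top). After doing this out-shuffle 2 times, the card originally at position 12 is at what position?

Position 12 is a fixed point of every out-shuffle, so the card never moves.

12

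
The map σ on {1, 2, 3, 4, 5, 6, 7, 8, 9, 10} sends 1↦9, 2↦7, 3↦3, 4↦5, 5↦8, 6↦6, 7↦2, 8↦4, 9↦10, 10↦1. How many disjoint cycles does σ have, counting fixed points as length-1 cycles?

5

Cycle decomposition: (1 9 10) (2 7) (3) (4 5 8) (6).
5 cycles.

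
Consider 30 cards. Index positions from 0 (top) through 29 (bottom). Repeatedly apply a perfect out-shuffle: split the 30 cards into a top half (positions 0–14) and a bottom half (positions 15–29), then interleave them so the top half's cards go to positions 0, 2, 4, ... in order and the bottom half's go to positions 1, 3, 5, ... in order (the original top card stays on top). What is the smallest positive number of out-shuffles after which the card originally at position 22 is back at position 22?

Follow position 22 under repeated out-shuffles:
22 → 15 → 1 → 2 → 4 → 8 → 16 → 3 → ... → 22 (length 28)
It first returns after 28 out-shuffles.

28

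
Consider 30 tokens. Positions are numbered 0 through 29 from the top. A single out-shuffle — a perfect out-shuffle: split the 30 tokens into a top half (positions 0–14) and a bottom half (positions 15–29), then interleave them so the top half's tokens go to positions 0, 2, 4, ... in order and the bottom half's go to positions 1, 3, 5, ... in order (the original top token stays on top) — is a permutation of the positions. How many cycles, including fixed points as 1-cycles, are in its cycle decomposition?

3

Trace each unvisited position around until it returns:
(0) (1 2 4 8 16 3 ... len 28) (29)
3 cycles in total.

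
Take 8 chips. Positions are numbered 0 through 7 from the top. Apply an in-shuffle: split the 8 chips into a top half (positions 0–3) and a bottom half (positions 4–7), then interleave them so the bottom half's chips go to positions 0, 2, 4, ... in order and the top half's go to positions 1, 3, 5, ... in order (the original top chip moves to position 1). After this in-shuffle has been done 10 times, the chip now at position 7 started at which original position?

Work backwards from position 7, undoing one in-shuffle at a time:
7 ← 3 ← 1 ← 0 ← 4 ← 6 ← 7 ← 3 ← 1 ← 0 ← 4
So the chip now at position 7 started at position 4.

4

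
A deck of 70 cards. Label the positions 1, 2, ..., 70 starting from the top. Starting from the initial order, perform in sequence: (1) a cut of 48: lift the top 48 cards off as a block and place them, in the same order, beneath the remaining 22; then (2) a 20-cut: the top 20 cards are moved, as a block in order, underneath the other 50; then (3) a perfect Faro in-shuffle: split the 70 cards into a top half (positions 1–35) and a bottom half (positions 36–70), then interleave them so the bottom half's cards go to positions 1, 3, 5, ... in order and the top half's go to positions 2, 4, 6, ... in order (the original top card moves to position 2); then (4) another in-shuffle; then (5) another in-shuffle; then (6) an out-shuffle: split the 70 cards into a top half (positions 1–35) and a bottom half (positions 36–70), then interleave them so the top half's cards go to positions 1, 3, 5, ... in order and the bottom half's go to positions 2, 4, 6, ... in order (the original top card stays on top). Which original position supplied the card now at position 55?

Undo the operations in reverse order, starting from position 55:
  undo op 6 (out-shuffle, from top half): 55 ← 28
  undo op 5 (in-shuffle, from top half): 28 ← 14
  undo op 4 (in-shuffle, from top half): 14 ← 7
  undo op 3 (in-shuffle, from bottom half): 7 ← 39
  undo op 2 (cut 20): 39 ← 59
  undo op 1 (cut 48): 59 ← 37
So the card at position 55 came from original position 37.

37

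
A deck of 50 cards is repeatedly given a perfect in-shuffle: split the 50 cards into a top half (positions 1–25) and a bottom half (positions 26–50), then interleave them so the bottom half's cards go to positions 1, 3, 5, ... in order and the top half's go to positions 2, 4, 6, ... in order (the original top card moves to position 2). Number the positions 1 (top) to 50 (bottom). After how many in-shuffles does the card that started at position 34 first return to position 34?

Follow position 34 under repeated in-shuffles:
34 → 17 → 34
It first returns after 2 in-shuffles.

2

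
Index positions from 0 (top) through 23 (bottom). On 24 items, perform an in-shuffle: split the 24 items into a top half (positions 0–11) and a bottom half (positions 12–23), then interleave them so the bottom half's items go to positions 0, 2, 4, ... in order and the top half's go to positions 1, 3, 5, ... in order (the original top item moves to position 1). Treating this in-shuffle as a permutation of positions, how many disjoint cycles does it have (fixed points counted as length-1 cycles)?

Trace each unvisited position around until it returns:
(0 1 3 7 15 6 ... len 20) (4 9 19 14)
2 cycles in total.

2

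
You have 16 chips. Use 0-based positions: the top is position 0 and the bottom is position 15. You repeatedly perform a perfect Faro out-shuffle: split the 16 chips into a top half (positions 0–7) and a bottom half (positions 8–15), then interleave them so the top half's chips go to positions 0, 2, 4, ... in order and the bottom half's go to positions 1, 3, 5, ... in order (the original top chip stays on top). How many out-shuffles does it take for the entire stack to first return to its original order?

4

The out-shuffle permutes the 16 positions with cycle lengths [1, 1, 2, 4, 4, 4].
Every chip is home exactly when every cycle has completed a whole number of laps, i.e. after lcm(1, 2, 4) = 4 out-shuffles.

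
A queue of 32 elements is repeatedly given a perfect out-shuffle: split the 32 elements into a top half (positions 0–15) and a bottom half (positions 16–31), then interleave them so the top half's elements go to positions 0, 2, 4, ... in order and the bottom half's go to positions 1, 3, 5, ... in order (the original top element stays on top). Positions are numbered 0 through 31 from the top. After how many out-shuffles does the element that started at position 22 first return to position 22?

5

Follow position 22 under repeated out-shuffles:
22 → 13 → 26 → 21 → 11 → 22
It first returns after 5 out-shuffles.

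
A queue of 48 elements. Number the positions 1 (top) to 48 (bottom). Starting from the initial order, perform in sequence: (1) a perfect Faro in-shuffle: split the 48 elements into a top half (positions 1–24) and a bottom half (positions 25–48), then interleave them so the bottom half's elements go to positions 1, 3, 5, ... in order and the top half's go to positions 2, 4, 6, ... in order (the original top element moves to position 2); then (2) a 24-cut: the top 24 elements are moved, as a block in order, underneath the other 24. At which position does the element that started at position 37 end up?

Track the element from position 37 forward through each operation:
  after op 1 (in-shuffle): 37 → 25
  after op 2 (cut 24): 25 → 1

1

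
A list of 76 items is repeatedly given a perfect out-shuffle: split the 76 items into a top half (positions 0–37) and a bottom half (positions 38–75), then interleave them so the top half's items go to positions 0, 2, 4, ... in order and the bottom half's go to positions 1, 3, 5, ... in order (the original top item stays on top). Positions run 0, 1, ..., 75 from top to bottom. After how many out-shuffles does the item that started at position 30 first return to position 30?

Follow position 30 under repeated out-shuffles:
30 → 60 → 45 → 15 → 30
It first returns after 4 out-shuffles.

4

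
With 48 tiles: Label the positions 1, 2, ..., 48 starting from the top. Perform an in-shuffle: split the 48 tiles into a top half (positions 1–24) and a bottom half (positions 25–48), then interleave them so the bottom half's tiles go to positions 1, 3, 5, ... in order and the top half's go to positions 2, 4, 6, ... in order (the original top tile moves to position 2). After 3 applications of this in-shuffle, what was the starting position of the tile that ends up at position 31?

10

Work backwards from position 31, undoing one in-shuffle at a time:
31 ← 40 ← 20 ← 10
So the tile now at position 31 started at position 10.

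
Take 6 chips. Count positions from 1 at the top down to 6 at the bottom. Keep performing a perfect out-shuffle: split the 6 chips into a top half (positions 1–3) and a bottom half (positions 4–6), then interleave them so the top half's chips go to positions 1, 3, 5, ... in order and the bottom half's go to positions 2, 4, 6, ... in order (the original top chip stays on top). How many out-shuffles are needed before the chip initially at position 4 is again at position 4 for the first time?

4

Follow position 4 under repeated out-shuffles:
4 → 2 → 3 → 5 → 4
It first returns after 4 out-shuffles.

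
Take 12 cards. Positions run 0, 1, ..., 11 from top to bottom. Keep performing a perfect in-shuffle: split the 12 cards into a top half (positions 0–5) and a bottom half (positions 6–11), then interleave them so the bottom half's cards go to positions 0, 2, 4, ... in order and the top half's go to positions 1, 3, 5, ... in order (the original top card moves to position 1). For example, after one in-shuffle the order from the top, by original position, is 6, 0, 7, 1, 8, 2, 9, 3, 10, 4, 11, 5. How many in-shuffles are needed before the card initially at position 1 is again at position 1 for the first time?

12

Follow position 1 under repeated in-shuffles:
1 → 3 → 7 → 2 → 5 → 11 → 10 → 8 → 4 → 9 → 6 → 0 → 1
It first returns after 12 in-shuffles.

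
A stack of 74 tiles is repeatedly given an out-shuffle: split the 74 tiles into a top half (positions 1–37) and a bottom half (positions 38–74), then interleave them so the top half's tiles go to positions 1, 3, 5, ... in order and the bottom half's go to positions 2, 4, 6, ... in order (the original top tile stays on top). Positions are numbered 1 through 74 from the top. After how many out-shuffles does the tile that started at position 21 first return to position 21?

9

Follow position 21 under repeated out-shuffles:
21 → 41 → 8 → 15 → 29 → 57 → 40 → 6 → 11 → 21
It first returns after 9 out-shuffles.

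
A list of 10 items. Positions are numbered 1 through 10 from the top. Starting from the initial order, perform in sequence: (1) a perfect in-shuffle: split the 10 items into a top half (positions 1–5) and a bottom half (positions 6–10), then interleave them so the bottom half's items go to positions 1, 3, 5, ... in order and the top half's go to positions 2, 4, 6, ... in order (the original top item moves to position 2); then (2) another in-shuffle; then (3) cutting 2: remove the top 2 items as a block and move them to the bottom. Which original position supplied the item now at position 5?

Undo the operations in reverse order, starting from position 5:
  undo op 3 (cut 2): 5 ← 7
  undo op 2 (in-shuffle, from bottom half): 7 ← 9
  undo op 1 (in-shuffle, from bottom half): 9 ← 10
So the item at position 5 came from original position 10.

10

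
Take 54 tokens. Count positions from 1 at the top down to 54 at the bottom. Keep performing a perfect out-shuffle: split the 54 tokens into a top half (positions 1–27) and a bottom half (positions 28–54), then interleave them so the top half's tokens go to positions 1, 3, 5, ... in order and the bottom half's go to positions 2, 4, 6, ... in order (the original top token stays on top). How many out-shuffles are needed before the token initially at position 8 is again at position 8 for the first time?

Follow position 8 under repeated out-shuffles:
8 → 15 → 29 → 4 → 7 → 13 → 25 → 49 → ... → 8 (length 52)
It first returns after 52 out-shuffles.

52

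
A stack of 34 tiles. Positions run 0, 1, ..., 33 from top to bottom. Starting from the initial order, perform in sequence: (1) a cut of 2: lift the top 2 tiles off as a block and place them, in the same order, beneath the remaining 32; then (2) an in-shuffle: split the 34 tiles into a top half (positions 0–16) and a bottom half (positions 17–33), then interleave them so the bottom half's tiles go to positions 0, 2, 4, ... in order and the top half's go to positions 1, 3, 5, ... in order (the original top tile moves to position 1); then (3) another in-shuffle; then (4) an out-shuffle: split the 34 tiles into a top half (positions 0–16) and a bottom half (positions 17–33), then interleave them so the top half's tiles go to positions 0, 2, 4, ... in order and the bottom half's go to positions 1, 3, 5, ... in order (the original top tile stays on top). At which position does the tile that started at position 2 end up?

6

Track the tile from position 2 forward through each operation:
  after op 1 (cut 2): 2 → 0
  after op 2 (in-shuffle): 0 → 1
  after op 3 (in-shuffle): 1 → 3
  after op 4 (out-shuffle): 3 → 6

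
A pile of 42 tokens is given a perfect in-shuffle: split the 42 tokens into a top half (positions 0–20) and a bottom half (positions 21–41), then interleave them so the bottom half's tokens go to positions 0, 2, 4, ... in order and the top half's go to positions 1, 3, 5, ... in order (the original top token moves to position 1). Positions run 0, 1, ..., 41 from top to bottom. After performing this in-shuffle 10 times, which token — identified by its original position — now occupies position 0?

Work backwards from position 0, undoing one in-shuffle at a time:
0 ← 21 ← 10 ← 26 ← 34 ← 38 ← 40 ← 41 ← 20 ← 31 ← 15
So the token now at position 0 started at position 15.

15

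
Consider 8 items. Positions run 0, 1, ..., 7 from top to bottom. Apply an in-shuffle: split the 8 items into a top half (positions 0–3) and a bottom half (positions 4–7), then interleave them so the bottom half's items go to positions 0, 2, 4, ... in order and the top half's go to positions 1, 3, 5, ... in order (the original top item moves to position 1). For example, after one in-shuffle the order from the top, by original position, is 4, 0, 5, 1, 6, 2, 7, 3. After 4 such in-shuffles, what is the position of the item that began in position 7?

Track the item's position through each in-shuffle:
7 → 6 → 4 → 0 → 1

1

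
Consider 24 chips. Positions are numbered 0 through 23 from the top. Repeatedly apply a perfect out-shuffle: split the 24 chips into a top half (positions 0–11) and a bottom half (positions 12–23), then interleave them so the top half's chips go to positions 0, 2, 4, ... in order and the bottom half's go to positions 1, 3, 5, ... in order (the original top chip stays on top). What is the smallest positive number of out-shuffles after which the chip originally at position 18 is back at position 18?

11

Follow position 18 under repeated out-shuffles:
18 → 13 → 3 → 6 → 12 → 1 → 2 → 4 → 8 → 16 → 9 → 18
It first returns after 11 out-shuffles.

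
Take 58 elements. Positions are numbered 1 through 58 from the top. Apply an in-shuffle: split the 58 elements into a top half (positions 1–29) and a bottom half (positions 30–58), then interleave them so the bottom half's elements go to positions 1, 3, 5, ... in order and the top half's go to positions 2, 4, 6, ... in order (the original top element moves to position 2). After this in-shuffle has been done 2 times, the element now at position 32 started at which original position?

Work backwards from position 32, undoing one in-shuffle at a time:
32 ← 16 ← 8
So the element now at position 32 started at position 8.

8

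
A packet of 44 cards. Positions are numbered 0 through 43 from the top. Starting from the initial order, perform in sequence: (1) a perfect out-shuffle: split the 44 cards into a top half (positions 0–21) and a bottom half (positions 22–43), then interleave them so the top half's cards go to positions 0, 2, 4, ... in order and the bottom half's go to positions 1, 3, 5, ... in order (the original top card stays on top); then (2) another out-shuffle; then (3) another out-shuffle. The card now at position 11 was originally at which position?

39

Undo the operations in reverse order, starting from position 11:
  undo op 3 (out-shuffle, from bottom half): 11 ← 27
  undo op 2 (out-shuffle, from bottom half): 27 ← 35
  undo op 1 (out-shuffle, from bottom half): 35 ← 39
So the card at position 11 came from original position 39.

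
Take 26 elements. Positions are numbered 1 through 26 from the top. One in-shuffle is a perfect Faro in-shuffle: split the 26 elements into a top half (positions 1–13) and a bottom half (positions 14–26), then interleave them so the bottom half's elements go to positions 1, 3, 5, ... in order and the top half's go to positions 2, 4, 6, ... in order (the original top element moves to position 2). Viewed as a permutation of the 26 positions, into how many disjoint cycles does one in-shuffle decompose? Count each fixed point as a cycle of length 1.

Trace each unvisited position around until it returns:
(1 2 4 8 16 5 ... len 18) (3 6 12 24 21 15) (9 18)
3 cycles in total.

3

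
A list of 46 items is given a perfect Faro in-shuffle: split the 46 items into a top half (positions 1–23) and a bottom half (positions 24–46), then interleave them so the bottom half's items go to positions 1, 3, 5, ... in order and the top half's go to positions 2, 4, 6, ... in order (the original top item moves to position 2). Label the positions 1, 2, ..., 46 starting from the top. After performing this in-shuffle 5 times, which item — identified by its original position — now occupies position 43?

41

Work backwards from position 43, undoing one in-shuffle at a time:
43 ← 45 ← 46 ← 23 ← 35 ← 41
So the item now at position 43 started at position 41.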